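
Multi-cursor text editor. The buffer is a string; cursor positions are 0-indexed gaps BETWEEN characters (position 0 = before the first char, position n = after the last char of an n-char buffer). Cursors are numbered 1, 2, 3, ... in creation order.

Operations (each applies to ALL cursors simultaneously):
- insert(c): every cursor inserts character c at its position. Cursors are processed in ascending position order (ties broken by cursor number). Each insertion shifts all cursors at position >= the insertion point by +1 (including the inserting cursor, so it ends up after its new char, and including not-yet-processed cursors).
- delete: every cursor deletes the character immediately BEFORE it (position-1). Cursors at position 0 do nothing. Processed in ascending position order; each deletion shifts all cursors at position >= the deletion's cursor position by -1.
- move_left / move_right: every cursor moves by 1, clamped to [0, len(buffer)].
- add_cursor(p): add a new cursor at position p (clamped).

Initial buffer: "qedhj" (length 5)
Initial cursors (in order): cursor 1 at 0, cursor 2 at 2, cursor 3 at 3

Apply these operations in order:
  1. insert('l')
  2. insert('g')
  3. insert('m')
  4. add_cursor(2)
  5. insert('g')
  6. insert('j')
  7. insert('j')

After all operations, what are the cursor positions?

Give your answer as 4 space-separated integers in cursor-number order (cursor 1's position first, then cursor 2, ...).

After op 1 (insert('l')): buffer="lqeldlhj" (len 8), cursors c1@1 c2@4 c3@6, authorship 1..2.3..
After op 2 (insert('g')): buffer="lgqelgdlghj" (len 11), cursors c1@2 c2@6 c3@9, authorship 11..22.33..
After op 3 (insert('m')): buffer="lgmqelgmdlgmhj" (len 14), cursors c1@3 c2@8 c3@12, authorship 111..222.333..
After op 4 (add_cursor(2)): buffer="lgmqelgmdlgmhj" (len 14), cursors c4@2 c1@3 c2@8 c3@12, authorship 111..222.333..
After op 5 (insert('g')): buffer="lggmgqelgmgdlgmghj" (len 18), cursors c4@3 c1@5 c2@11 c3@16, authorship 11411..2222.3333..
After op 6 (insert('j')): buffer="lggjmgjqelgmgjdlgmgjhj" (len 22), cursors c4@4 c1@7 c2@14 c3@20, authorship 1144111..22222.33333..
After op 7 (insert('j')): buffer="lggjjmgjjqelgmgjjdlgmgjjhj" (len 26), cursors c4@5 c1@9 c2@17 c3@24, authorship 114441111..222222.333333..

Answer: 9 17 24 5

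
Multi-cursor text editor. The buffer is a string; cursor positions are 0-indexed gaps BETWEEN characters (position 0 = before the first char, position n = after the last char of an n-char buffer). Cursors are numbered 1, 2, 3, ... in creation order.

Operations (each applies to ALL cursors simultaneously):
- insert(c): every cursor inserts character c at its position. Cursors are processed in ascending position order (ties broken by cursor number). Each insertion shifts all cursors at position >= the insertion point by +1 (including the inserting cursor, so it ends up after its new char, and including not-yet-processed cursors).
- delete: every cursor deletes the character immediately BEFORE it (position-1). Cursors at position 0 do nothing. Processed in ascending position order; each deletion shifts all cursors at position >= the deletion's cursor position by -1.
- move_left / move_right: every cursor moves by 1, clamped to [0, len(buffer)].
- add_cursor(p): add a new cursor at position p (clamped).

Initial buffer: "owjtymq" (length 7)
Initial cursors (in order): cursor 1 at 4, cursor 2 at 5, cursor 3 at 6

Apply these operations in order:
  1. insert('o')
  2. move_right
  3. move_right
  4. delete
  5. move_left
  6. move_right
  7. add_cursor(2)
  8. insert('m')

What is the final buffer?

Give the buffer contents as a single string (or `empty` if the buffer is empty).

After op 1 (insert('o')): buffer="owjtoyomoq" (len 10), cursors c1@5 c2@7 c3@9, authorship ....1.2.3.
After op 2 (move_right): buffer="owjtoyomoq" (len 10), cursors c1@6 c2@8 c3@10, authorship ....1.2.3.
After op 3 (move_right): buffer="owjtoyomoq" (len 10), cursors c1@7 c2@9 c3@10, authorship ....1.2.3.
After op 4 (delete): buffer="owjtoym" (len 7), cursors c1@6 c2@7 c3@7, authorship ....1..
After op 5 (move_left): buffer="owjtoym" (len 7), cursors c1@5 c2@6 c3@6, authorship ....1..
After op 6 (move_right): buffer="owjtoym" (len 7), cursors c1@6 c2@7 c3@7, authorship ....1..
After op 7 (add_cursor(2)): buffer="owjtoym" (len 7), cursors c4@2 c1@6 c2@7 c3@7, authorship ....1..
After op 8 (insert('m')): buffer="owmjtoymmmm" (len 11), cursors c4@3 c1@8 c2@11 c3@11, authorship ..4..1.1.23

Answer: owmjtoymmmm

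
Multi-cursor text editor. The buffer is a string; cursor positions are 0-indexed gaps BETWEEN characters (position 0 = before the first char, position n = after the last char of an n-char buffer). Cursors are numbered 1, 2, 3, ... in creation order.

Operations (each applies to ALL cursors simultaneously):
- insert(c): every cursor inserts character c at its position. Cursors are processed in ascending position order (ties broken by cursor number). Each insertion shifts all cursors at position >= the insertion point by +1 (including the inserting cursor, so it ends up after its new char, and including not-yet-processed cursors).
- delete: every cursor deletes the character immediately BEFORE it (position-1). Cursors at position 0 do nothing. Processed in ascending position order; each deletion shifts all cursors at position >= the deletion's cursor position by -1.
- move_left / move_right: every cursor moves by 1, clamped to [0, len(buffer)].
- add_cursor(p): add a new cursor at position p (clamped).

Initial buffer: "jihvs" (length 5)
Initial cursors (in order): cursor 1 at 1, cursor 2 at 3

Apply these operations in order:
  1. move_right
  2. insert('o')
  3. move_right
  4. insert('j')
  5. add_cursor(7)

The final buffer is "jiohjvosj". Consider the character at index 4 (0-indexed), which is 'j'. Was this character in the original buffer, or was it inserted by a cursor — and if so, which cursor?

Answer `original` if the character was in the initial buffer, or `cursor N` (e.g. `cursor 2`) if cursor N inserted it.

After op 1 (move_right): buffer="jihvs" (len 5), cursors c1@2 c2@4, authorship .....
After op 2 (insert('o')): buffer="jiohvos" (len 7), cursors c1@3 c2@6, authorship ..1..2.
After op 3 (move_right): buffer="jiohvos" (len 7), cursors c1@4 c2@7, authorship ..1..2.
After op 4 (insert('j')): buffer="jiohjvosj" (len 9), cursors c1@5 c2@9, authorship ..1.1.2.2
After op 5 (add_cursor(7)): buffer="jiohjvosj" (len 9), cursors c1@5 c3@7 c2@9, authorship ..1.1.2.2
Authorship (.=original, N=cursor N): . . 1 . 1 . 2 . 2
Index 4: author = 1

Answer: cursor 1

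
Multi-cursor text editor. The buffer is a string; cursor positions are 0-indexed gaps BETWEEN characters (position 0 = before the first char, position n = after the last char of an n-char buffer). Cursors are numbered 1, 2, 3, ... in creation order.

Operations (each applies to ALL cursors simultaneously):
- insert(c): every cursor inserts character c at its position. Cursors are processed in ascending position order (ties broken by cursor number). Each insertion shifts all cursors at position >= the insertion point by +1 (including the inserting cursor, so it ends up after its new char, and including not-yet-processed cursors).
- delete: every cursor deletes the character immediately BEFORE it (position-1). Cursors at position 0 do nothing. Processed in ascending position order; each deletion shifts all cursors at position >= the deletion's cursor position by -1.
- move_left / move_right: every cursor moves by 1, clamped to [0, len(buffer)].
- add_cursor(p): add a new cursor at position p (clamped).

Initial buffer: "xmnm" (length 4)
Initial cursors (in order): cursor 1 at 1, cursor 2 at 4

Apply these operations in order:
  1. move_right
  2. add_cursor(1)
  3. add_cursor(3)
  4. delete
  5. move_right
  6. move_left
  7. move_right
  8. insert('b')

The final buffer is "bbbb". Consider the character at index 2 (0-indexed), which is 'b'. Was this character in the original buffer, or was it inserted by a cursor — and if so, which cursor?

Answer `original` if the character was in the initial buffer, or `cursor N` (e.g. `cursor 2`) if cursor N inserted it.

After op 1 (move_right): buffer="xmnm" (len 4), cursors c1@2 c2@4, authorship ....
After op 2 (add_cursor(1)): buffer="xmnm" (len 4), cursors c3@1 c1@2 c2@4, authorship ....
After op 3 (add_cursor(3)): buffer="xmnm" (len 4), cursors c3@1 c1@2 c4@3 c2@4, authorship ....
After op 4 (delete): buffer="" (len 0), cursors c1@0 c2@0 c3@0 c4@0, authorship 
After op 5 (move_right): buffer="" (len 0), cursors c1@0 c2@0 c3@0 c4@0, authorship 
After op 6 (move_left): buffer="" (len 0), cursors c1@0 c2@0 c3@0 c4@0, authorship 
After op 7 (move_right): buffer="" (len 0), cursors c1@0 c2@0 c3@0 c4@0, authorship 
After op 8 (insert('b')): buffer="bbbb" (len 4), cursors c1@4 c2@4 c3@4 c4@4, authorship 1234
Authorship (.=original, N=cursor N): 1 2 3 4
Index 2: author = 3

Answer: cursor 3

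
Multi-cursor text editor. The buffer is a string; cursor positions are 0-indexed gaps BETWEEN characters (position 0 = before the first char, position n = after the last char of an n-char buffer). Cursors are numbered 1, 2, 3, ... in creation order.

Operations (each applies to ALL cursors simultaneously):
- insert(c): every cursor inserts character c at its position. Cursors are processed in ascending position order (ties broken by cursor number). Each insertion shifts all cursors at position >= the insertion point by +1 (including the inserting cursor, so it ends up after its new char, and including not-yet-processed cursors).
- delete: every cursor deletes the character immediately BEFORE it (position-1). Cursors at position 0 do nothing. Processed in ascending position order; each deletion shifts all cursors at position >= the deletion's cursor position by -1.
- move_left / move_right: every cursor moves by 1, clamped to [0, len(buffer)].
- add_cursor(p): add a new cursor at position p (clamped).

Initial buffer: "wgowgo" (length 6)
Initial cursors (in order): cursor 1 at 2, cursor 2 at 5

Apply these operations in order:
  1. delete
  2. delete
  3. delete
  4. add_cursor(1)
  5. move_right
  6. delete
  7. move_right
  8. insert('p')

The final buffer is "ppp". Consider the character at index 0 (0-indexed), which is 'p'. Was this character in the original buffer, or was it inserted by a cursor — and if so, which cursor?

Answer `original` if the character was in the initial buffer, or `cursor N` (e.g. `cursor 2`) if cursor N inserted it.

After op 1 (delete): buffer="wowo" (len 4), cursors c1@1 c2@3, authorship ....
After op 2 (delete): buffer="oo" (len 2), cursors c1@0 c2@1, authorship ..
After op 3 (delete): buffer="o" (len 1), cursors c1@0 c2@0, authorship .
After op 4 (add_cursor(1)): buffer="o" (len 1), cursors c1@0 c2@0 c3@1, authorship .
After op 5 (move_right): buffer="o" (len 1), cursors c1@1 c2@1 c3@1, authorship .
After op 6 (delete): buffer="" (len 0), cursors c1@0 c2@0 c3@0, authorship 
After op 7 (move_right): buffer="" (len 0), cursors c1@0 c2@0 c3@0, authorship 
After op 8 (insert('p')): buffer="ppp" (len 3), cursors c1@3 c2@3 c3@3, authorship 123
Authorship (.=original, N=cursor N): 1 2 3
Index 0: author = 1

Answer: cursor 1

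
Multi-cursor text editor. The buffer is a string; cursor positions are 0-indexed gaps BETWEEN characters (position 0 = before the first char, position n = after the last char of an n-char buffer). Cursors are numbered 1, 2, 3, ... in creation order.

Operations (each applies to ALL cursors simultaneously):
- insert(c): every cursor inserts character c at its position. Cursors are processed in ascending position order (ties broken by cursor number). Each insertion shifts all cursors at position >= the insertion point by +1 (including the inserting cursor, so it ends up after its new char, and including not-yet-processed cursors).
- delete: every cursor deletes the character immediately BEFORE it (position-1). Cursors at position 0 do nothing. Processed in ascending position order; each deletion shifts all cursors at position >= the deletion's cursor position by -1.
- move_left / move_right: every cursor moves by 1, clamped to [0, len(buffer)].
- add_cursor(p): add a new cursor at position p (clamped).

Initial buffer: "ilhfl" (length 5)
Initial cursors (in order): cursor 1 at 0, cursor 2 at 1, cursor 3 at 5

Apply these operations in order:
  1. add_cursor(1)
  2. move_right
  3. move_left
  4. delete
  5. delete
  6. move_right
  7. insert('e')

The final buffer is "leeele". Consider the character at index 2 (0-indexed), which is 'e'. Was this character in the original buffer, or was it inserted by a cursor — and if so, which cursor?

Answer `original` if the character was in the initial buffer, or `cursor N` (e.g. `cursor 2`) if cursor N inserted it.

Answer: cursor 2

Derivation:
After op 1 (add_cursor(1)): buffer="ilhfl" (len 5), cursors c1@0 c2@1 c4@1 c3@5, authorship .....
After op 2 (move_right): buffer="ilhfl" (len 5), cursors c1@1 c2@2 c4@2 c3@5, authorship .....
After op 3 (move_left): buffer="ilhfl" (len 5), cursors c1@0 c2@1 c4@1 c3@4, authorship .....
After op 4 (delete): buffer="lhl" (len 3), cursors c1@0 c2@0 c4@0 c3@2, authorship ...
After op 5 (delete): buffer="ll" (len 2), cursors c1@0 c2@0 c4@0 c3@1, authorship ..
After op 6 (move_right): buffer="ll" (len 2), cursors c1@1 c2@1 c4@1 c3@2, authorship ..
After op 7 (insert('e')): buffer="leeele" (len 6), cursors c1@4 c2@4 c4@4 c3@6, authorship .124.3
Authorship (.=original, N=cursor N): . 1 2 4 . 3
Index 2: author = 2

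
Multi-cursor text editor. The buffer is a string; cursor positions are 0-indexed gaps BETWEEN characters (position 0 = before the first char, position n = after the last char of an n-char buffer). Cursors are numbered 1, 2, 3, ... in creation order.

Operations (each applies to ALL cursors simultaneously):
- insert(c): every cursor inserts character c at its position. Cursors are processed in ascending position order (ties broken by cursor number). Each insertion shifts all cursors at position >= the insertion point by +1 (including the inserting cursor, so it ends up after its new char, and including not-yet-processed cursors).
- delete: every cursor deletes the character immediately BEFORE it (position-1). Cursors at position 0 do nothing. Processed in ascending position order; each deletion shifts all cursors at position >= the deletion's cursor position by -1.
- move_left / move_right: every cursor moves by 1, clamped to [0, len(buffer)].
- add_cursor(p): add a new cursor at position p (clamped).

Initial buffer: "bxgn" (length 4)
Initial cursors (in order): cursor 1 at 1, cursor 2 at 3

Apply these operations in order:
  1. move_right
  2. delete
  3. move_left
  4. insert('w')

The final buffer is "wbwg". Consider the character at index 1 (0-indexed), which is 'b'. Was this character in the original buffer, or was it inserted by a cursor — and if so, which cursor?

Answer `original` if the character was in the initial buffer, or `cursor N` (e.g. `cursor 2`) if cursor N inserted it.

After op 1 (move_right): buffer="bxgn" (len 4), cursors c1@2 c2@4, authorship ....
After op 2 (delete): buffer="bg" (len 2), cursors c1@1 c2@2, authorship ..
After op 3 (move_left): buffer="bg" (len 2), cursors c1@0 c2@1, authorship ..
After op 4 (insert('w')): buffer="wbwg" (len 4), cursors c1@1 c2@3, authorship 1.2.
Authorship (.=original, N=cursor N): 1 . 2 .
Index 1: author = original

Answer: original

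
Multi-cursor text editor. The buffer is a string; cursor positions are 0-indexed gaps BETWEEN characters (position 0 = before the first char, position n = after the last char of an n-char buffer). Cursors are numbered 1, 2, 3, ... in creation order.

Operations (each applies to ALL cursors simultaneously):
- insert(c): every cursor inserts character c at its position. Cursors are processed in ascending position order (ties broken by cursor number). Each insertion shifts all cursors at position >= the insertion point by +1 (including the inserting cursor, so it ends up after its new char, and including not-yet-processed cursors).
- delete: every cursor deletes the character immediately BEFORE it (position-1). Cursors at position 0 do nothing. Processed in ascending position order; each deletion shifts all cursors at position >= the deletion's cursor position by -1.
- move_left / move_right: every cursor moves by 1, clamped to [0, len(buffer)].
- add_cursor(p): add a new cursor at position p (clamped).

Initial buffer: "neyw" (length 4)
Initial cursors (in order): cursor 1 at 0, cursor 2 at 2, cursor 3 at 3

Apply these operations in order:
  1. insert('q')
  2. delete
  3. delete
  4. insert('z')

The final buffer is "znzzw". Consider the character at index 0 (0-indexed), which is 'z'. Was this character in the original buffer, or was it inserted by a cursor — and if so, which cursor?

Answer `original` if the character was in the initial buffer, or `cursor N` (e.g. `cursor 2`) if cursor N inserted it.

After op 1 (insert('q')): buffer="qneqyqw" (len 7), cursors c1@1 c2@4 c3@6, authorship 1..2.3.
After op 2 (delete): buffer="neyw" (len 4), cursors c1@0 c2@2 c3@3, authorship ....
After op 3 (delete): buffer="nw" (len 2), cursors c1@0 c2@1 c3@1, authorship ..
After op 4 (insert('z')): buffer="znzzw" (len 5), cursors c1@1 c2@4 c3@4, authorship 1.23.
Authorship (.=original, N=cursor N): 1 . 2 3 .
Index 0: author = 1

Answer: cursor 1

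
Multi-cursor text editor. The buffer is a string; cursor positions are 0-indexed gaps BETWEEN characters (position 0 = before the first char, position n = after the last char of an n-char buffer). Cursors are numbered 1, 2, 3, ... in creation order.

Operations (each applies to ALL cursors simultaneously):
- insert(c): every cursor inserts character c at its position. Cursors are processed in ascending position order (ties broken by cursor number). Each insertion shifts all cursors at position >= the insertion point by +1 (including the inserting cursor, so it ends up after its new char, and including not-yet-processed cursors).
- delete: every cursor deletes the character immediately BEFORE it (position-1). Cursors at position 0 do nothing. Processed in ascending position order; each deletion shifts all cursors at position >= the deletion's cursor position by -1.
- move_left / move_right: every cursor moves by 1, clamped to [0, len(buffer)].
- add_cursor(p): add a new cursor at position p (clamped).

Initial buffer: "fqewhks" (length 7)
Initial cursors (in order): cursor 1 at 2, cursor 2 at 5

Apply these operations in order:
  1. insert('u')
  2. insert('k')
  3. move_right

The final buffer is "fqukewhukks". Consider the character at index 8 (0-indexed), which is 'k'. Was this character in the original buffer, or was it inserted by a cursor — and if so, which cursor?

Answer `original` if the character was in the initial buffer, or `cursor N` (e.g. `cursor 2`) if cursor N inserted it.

Answer: cursor 2

Derivation:
After op 1 (insert('u')): buffer="fquewhuks" (len 9), cursors c1@3 c2@7, authorship ..1...2..
After op 2 (insert('k')): buffer="fqukewhukks" (len 11), cursors c1@4 c2@9, authorship ..11...22..
After op 3 (move_right): buffer="fqukewhukks" (len 11), cursors c1@5 c2@10, authorship ..11...22..
Authorship (.=original, N=cursor N): . . 1 1 . . . 2 2 . .
Index 8: author = 2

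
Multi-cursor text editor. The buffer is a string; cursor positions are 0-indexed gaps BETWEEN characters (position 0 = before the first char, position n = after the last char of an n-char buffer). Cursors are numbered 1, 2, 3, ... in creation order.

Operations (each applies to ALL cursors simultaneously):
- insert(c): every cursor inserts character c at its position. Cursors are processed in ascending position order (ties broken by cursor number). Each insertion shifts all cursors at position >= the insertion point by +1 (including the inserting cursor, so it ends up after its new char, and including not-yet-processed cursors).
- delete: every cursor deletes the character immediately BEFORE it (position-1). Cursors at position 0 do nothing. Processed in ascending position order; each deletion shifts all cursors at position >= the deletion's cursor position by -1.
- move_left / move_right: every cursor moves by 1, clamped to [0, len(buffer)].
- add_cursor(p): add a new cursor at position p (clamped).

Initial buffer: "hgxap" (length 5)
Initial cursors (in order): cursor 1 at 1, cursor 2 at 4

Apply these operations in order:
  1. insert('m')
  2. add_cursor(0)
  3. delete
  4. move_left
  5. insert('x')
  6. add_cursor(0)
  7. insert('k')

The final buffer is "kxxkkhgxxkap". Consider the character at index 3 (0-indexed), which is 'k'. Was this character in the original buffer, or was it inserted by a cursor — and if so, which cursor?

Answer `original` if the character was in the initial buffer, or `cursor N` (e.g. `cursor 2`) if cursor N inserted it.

Answer: cursor 1

Derivation:
After op 1 (insert('m')): buffer="hmgxamp" (len 7), cursors c1@2 c2@6, authorship .1...2.
After op 2 (add_cursor(0)): buffer="hmgxamp" (len 7), cursors c3@0 c1@2 c2@6, authorship .1...2.
After op 3 (delete): buffer="hgxap" (len 5), cursors c3@0 c1@1 c2@4, authorship .....
After op 4 (move_left): buffer="hgxap" (len 5), cursors c1@0 c3@0 c2@3, authorship .....
After op 5 (insert('x')): buffer="xxhgxxap" (len 8), cursors c1@2 c3@2 c2@6, authorship 13...2..
After op 6 (add_cursor(0)): buffer="xxhgxxap" (len 8), cursors c4@0 c1@2 c3@2 c2@6, authorship 13...2..
After op 7 (insert('k')): buffer="kxxkkhgxxkap" (len 12), cursors c4@1 c1@5 c3@5 c2@10, authorship 41313...22..
Authorship (.=original, N=cursor N): 4 1 3 1 3 . . . 2 2 . .
Index 3: author = 1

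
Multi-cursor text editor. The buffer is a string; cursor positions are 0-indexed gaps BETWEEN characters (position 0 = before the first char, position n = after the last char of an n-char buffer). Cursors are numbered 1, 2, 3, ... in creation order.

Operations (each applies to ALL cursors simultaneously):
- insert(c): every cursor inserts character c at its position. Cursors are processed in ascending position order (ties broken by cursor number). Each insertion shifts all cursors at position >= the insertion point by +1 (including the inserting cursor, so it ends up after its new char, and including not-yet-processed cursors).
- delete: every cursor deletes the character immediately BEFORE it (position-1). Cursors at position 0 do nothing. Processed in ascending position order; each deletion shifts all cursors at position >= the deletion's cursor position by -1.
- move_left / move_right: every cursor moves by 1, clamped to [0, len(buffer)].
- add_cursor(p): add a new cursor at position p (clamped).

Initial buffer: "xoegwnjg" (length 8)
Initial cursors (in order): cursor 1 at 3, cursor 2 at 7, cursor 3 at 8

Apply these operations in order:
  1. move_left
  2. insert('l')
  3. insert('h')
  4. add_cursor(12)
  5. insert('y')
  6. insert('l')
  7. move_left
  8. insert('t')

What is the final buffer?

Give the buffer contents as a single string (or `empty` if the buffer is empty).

Answer: xolhytlegwnlhytljlytlhytlg

Derivation:
After op 1 (move_left): buffer="xoegwnjg" (len 8), cursors c1@2 c2@6 c3@7, authorship ........
After op 2 (insert('l')): buffer="xolegwnljlg" (len 11), cursors c1@3 c2@8 c3@10, authorship ..1....2.3.
After op 3 (insert('h')): buffer="xolhegwnlhjlhg" (len 14), cursors c1@4 c2@10 c3@13, authorship ..11....22.33.
After op 4 (add_cursor(12)): buffer="xolhegwnlhjlhg" (len 14), cursors c1@4 c2@10 c4@12 c3@13, authorship ..11....22.33.
After op 5 (insert('y')): buffer="xolhyegwnlhyjlyhyg" (len 18), cursors c1@5 c2@12 c4@15 c3@17, authorship ..111....222.3433.
After op 6 (insert('l')): buffer="xolhylegwnlhyljlylhylg" (len 22), cursors c1@6 c2@14 c4@18 c3@21, authorship ..1111....2222.344333.
After op 7 (move_left): buffer="xolhylegwnlhyljlylhylg" (len 22), cursors c1@5 c2@13 c4@17 c3@20, authorship ..1111....2222.344333.
After op 8 (insert('t')): buffer="xolhytlegwnlhytljlytlhytlg" (len 26), cursors c1@6 c2@15 c4@20 c3@24, authorship ..11111....22222.34443333.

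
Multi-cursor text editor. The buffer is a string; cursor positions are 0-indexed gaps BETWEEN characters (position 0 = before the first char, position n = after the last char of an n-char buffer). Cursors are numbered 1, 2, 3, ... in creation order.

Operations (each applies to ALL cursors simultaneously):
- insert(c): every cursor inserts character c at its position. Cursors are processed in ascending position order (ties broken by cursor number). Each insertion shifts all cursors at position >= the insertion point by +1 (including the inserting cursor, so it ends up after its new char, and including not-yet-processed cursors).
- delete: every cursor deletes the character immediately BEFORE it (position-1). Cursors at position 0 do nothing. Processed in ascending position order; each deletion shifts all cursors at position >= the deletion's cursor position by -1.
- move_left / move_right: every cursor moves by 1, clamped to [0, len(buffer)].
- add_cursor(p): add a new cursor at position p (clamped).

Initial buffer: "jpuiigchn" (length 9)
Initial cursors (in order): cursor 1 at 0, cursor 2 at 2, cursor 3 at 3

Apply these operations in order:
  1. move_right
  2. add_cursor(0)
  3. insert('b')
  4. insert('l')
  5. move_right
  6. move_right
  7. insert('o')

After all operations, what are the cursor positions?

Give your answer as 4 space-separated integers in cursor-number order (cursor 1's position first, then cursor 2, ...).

Answer: 9 14 18 5

Derivation:
After op 1 (move_right): buffer="jpuiigchn" (len 9), cursors c1@1 c2@3 c3@4, authorship .........
After op 2 (add_cursor(0)): buffer="jpuiigchn" (len 9), cursors c4@0 c1@1 c2@3 c3@4, authorship .........
After op 3 (insert('b')): buffer="bjbpubibigchn" (len 13), cursors c4@1 c1@3 c2@6 c3@8, authorship 4.1..2.3.....
After op 4 (insert('l')): buffer="bljblpublibligchn" (len 17), cursors c4@2 c1@5 c2@9 c3@12, authorship 44.11..22.33.....
After op 5 (move_right): buffer="bljblpublibligchn" (len 17), cursors c4@3 c1@6 c2@10 c3@13, authorship 44.11..22.33.....
After op 6 (move_right): buffer="bljblpublibligchn" (len 17), cursors c4@4 c1@7 c2@11 c3@14, authorship 44.11..22.33.....
After op 7 (insert('o')): buffer="bljbolpuobliboligochn" (len 21), cursors c4@5 c1@9 c2@14 c3@18, authorship 44.141..122.323..3...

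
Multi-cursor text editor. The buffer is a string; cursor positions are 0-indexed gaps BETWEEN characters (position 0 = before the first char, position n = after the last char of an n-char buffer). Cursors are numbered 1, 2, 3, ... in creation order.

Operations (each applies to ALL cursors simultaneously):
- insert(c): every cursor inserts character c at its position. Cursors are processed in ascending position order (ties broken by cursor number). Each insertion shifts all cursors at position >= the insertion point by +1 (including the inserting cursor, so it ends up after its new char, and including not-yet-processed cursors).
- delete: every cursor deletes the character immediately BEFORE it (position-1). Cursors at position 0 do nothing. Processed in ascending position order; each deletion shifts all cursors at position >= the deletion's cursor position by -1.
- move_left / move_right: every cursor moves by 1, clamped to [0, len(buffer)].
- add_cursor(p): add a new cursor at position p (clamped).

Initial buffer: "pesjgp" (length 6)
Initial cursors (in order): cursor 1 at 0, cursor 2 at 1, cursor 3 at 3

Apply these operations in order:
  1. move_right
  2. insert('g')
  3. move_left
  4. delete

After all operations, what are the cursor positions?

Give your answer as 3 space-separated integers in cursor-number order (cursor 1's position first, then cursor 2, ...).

After op 1 (move_right): buffer="pesjgp" (len 6), cursors c1@1 c2@2 c3@4, authorship ......
After op 2 (insert('g')): buffer="pgegsjggp" (len 9), cursors c1@2 c2@4 c3@7, authorship .1.2..3..
After op 3 (move_left): buffer="pgegsjggp" (len 9), cursors c1@1 c2@3 c3@6, authorship .1.2..3..
After op 4 (delete): buffer="ggsggp" (len 6), cursors c1@0 c2@1 c3@3, authorship 12.3..

Answer: 0 1 3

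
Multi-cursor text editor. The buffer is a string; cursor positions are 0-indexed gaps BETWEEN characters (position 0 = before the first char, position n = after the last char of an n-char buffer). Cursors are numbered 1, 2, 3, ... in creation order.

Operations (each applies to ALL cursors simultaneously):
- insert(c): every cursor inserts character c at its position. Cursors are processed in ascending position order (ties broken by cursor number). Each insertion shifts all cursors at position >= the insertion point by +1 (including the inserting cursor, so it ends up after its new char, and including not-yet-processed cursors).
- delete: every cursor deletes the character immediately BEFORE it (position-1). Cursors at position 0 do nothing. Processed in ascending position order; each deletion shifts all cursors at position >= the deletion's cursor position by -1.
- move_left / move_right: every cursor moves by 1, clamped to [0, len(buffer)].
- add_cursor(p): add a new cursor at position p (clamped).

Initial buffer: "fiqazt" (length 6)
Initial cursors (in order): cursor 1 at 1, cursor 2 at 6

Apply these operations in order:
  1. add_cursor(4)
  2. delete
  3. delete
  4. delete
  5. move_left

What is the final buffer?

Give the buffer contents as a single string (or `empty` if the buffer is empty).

Answer: empty

Derivation:
After op 1 (add_cursor(4)): buffer="fiqazt" (len 6), cursors c1@1 c3@4 c2@6, authorship ......
After op 2 (delete): buffer="iqz" (len 3), cursors c1@0 c3@2 c2@3, authorship ...
After op 3 (delete): buffer="i" (len 1), cursors c1@0 c2@1 c3@1, authorship .
After op 4 (delete): buffer="" (len 0), cursors c1@0 c2@0 c3@0, authorship 
After op 5 (move_left): buffer="" (len 0), cursors c1@0 c2@0 c3@0, authorship 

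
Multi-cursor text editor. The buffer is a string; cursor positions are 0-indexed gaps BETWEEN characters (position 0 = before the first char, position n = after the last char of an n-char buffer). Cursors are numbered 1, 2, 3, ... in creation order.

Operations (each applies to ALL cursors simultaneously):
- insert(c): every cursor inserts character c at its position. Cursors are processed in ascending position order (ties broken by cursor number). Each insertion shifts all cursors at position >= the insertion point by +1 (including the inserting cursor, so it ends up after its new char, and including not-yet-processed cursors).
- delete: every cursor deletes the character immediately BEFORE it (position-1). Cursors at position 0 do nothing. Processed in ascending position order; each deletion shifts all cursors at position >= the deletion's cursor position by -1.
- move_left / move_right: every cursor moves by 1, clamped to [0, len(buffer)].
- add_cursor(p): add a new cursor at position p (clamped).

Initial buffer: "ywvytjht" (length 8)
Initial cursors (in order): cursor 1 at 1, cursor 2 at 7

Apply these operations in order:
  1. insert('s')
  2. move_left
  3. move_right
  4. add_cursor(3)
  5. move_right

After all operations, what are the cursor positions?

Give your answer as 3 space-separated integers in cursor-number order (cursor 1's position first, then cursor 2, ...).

Answer: 3 10 4

Derivation:
After op 1 (insert('s')): buffer="yswvytjhst" (len 10), cursors c1@2 c2@9, authorship .1......2.
After op 2 (move_left): buffer="yswvytjhst" (len 10), cursors c1@1 c2@8, authorship .1......2.
After op 3 (move_right): buffer="yswvytjhst" (len 10), cursors c1@2 c2@9, authorship .1......2.
After op 4 (add_cursor(3)): buffer="yswvytjhst" (len 10), cursors c1@2 c3@3 c2@9, authorship .1......2.
After op 5 (move_right): buffer="yswvytjhst" (len 10), cursors c1@3 c3@4 c2@10, authorship .1......2.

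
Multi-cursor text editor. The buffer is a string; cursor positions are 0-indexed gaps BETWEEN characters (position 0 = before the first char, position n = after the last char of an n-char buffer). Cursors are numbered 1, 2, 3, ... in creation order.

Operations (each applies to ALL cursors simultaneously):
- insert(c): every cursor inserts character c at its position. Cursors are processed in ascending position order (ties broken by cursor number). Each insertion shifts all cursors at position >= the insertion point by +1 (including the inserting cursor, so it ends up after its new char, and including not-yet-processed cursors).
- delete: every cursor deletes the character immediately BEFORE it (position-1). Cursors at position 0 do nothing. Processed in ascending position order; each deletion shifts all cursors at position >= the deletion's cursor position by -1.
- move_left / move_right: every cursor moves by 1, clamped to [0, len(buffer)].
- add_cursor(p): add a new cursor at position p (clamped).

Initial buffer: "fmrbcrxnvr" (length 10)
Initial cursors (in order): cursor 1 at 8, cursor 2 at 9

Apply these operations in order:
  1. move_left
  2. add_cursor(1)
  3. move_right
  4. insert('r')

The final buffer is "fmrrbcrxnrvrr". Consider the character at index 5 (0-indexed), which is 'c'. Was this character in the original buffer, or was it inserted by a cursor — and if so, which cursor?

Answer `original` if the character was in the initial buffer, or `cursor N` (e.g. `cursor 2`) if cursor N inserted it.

Answer: original

Derivation:
After op 1 (move_left): buffer="fmrbcrxnvr" (len 10), cursors c1@7 c2@8, authorship ..........
After op 2 (add_cursor(1)): buffer="fmrbcrxnvr" (len 10), cursors c3@1 c1@7 c2@8, authorship ..........
After op 3 (move_right): buffer="fmrbcrxnvr" (len 10), cursors c3@2 c1@8 c2@9, authorship ..........
After op 4 (insert('r')): buffer="fmrrbcrxnrvrr" (len 13), cursors c3@3 c1@10 c2@12, authorship ..3......1.2.
Authorship (.=original, N=cursor N): . . 3 . . . . . . 1 . 2 .
Index 5: author = original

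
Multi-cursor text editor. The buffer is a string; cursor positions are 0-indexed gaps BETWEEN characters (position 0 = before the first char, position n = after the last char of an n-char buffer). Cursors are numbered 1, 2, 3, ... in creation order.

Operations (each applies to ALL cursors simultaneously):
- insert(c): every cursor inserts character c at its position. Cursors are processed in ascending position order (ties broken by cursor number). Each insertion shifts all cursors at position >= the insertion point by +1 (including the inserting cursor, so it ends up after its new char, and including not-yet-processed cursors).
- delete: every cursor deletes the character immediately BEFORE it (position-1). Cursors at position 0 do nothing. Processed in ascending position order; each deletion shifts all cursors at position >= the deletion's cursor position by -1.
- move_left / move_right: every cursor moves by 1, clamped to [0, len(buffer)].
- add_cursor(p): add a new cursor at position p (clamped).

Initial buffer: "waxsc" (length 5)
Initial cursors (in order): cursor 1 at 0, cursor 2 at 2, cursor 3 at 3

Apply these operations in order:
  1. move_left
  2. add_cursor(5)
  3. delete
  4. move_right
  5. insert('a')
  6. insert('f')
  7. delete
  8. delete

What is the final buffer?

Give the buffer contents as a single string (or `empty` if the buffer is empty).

Answer: xs

Derivation:
After op 1 (move_left): buffer="waxsc" (len 5), cursors c1@0 c2@1 c3@2, authorship .....
After op 2 (add_cursor(5)): buffer="waxsc" (len 5), cursors c1@0 c2@1 c3@2 c4@5, authorship .....
After op 3 (delete): buffer="xs" (len 2), cursors c1@0 c2@0 c3@0 c4@2, authorship ..
After op 4 (move_right): buffer="xs" (len 2), cursors c1@1 c2@1 c3@1 c4@2, authorship ..
After op 5 (insert('a')): buffer="xaaasa" (len 6), cursors c1@4 c2@4 c3@4 c4@6, authorship .123.4
After op 6 (insert('f')): buffer="xaaafffsaf" (len 10), cursors c1@7 c2@7 c3@7 c4@10, authorship .123123.44
After op 7 (delete): buffer="xaaasa" (len 6), cursors c1@4 c2@4 c3@4 c4@6, authorship .123.4
After op 8 (delete): buffer="xs" (len 2), cursors c1@1 c2@1 c3@1 c4@2, authorship ..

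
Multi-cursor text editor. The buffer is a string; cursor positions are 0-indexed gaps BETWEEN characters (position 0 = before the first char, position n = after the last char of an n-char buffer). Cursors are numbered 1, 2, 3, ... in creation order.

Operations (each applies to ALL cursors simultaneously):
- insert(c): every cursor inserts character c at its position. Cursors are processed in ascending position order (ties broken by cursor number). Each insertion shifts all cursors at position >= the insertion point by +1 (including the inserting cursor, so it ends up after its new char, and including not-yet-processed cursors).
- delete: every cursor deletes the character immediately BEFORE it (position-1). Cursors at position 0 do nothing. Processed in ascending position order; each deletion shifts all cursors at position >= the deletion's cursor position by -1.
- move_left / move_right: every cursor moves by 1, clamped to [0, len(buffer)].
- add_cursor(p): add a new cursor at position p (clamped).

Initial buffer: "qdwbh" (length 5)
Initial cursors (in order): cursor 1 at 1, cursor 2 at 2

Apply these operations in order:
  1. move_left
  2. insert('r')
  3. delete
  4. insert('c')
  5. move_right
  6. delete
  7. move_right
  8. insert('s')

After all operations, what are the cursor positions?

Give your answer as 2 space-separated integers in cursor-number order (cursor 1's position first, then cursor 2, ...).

Answer: 3 5

Derivation:
After op 1 (move_left): buffer="qdwbh" (len 5), cursors c1@0 c2@1, authorship .....
After op 2 (insert('r')): buffer="rqrdwbh" (len 7), cursors c1@1 c2@3, authorship 1.2....
After op 3 (delete): buffer="qdwbh" (len 5), cursors c1@0 c2@1, authorship .....
After op 4 (insert('c')): buffer="cqcdwbh" (len 7), cursors c1@1 c2@3, authorship 1.2....
After op 5 (move_right): buffer="cqcdwbh" (len 7), cursors c1@2 c2@4, authorship 1.2....
After op 6 (delete): buffer="ccwbh" (len 5), cursors c1@1 c2@2, authorship 12...
After op 7 (move_right): buffer="ccwbh" (len 5), cursors c1@2 c2@3, authorship 12...
After op 8 (insert('s')): buffer="ccswsbh" (len 7), cursors c1@3 c2@5, authorship 121.2..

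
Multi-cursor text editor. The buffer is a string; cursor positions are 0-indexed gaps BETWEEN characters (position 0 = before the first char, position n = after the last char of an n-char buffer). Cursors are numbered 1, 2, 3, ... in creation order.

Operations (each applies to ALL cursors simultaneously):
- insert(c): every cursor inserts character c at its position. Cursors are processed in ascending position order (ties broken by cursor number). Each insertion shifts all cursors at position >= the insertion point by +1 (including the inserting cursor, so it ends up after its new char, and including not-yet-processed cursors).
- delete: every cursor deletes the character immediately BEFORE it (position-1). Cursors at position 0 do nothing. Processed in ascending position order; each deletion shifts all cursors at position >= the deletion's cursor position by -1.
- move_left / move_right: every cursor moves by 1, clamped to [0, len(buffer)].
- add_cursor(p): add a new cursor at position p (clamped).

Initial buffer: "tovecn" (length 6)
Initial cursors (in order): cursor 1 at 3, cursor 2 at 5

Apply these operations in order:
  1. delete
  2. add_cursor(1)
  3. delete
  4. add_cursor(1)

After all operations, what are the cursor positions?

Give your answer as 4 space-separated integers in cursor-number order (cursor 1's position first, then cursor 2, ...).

Answer: 0 0 0 1

Derivation:
After op 1 (delete): buffer="toen" (len 4), cursors c1@2 c2@3, authorship ....
After op 2 (add_cursor(1)): buffer="toen" (len 4), cursors c3@1 c1@2 c2@3, authorship ....
After op 3 (delete): buffer="n" (len 1), cursors c1@0 c2@0 c3@0, authorship .
After op 4 (add_cursor(1)): buffer="n" (len 1), cursors c1@0 c2@0 c3@0 c4@1, authorship .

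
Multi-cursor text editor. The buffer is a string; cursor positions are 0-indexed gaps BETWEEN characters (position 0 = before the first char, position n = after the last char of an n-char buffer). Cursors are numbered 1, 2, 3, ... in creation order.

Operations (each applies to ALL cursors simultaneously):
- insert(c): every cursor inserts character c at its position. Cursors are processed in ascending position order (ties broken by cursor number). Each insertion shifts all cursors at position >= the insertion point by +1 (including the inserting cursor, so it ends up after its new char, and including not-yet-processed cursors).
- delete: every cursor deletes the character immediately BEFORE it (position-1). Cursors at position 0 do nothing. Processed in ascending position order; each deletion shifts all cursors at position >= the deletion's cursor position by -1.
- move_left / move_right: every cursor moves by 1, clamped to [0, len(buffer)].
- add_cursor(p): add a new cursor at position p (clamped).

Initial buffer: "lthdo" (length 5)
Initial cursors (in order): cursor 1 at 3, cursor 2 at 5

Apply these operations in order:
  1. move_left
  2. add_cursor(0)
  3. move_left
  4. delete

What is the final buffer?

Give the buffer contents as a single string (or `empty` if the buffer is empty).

Answer: tdo

Derivation:
After op 1 (move_left): buffer="lthdo" (len 5), cursors c1@2 c2@4, authorship .....
After op 2 (add_cursor(0)): buffer="lthdo" (len 5), cursors c3@0 c1@2 c2@4, authorship .....
After op 3 (move_left): buffer="lthdo" (len 5), cursors c3@0 c1@1 c2@3, authorship .....
After op 4 (delete): buffer="tdo" (len 3), cursors c1@0 c3@0 c2@1, authorship ...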